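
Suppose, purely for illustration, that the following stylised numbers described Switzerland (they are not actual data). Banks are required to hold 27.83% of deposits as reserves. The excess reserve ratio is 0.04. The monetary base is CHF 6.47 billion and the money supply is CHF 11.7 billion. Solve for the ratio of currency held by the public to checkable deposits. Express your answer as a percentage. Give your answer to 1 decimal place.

52.5%

Using m = M/MB = 11.7/6.47 ≈ 1.808346. From m = (1 + c)/(c + rr + e), rearranging gives 1 + c = m·(c + rr + e), so c·(1 − m) = m·(rr + e) − 1.
Hence c = [m·(rr + e) − 1]/(1 − m) = [1.808346 × (0.2783 + 0.04) − 1] / (1 − 1.808346) ≈ 0.525027.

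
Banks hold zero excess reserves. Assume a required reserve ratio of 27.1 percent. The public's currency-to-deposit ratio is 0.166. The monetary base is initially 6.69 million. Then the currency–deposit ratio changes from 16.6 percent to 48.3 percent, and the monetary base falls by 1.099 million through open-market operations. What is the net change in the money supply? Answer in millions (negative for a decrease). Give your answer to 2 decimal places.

-6.85 million

Before: m₁ = (1 + 0.166) / (0.271 + 0.166) ≈ 2.6682, MB₁ = 6.69, so M₁ = 2.6682 × 6.69 ≈ 17.8503 million.
After: m₂ = (1 + 0.483) / (0.271 + 0.483) ≈ 1.9668, MB₂ = 6.69 − 1.099 = 5.591, so M₂ = 1.9668 × 5.591 ≈ 10.9964 million.
ΔM = M₂ − M₁ = 10.9964 − 17.8503 = -6.8539 million.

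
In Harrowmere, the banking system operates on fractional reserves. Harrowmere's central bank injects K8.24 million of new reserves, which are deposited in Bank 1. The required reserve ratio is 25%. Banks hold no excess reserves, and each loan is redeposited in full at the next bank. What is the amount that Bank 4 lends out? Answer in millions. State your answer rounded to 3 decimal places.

K2.607 million

Each bank lends a fraction (1 − rr) = 0.7500 of the deposit it receives, so Bank 4 receives 8.24·0.7500^3 and lends 8.24·0.7500^4 ≈ 2.6072 million.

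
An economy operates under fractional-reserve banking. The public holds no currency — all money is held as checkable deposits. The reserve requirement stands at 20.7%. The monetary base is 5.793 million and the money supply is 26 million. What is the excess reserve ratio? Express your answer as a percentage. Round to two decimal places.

1.58%

Using m = M/MB = 26/5.793 ≈ 4.488175. Since m = (1 + c)/(c + rr + e), the denominator satisfies c + rr + e = (1 + c)/m = (1 + 0) / 4.488175 ≈ 0.222808.
With c = 0 and rr = 0.207, the excess reserve ratio is 0.222808 − 0 − 0.207 = 0.015808.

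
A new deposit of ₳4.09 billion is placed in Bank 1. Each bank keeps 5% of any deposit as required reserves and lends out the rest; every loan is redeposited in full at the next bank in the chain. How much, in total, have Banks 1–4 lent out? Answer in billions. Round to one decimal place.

Bank i lends (1 − rr)^i of the original deposit: Bank 1 lends 4.09·0.9500 = 3.8855, Bank 2 lends 4.09·0.9500² ≈ 3.6912, and so on.
Summing a geometric series: total = 4.09·[0.9500·(1 − 0.9500^4) / (1 − 0.9500)] ≈ 14.4147 billion.

₳14.4 billion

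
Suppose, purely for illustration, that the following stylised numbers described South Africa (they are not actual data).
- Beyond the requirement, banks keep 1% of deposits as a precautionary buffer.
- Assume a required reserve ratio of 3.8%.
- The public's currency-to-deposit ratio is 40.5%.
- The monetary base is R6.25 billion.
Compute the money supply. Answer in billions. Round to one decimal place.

The money multiplier is m = (1 + c) / (rr + e + c) = (1 + 0.405) / (0.038 + 0.01 + 0.405) ≈ 3.1015.
So M = m × MB = 3.1015 × 6.25 ≈ 19.3844 billion.

R19.4 billion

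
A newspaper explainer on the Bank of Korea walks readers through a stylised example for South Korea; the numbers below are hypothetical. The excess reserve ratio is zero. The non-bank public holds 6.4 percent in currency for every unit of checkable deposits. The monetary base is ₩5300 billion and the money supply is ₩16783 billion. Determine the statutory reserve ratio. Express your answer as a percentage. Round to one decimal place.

Using m = M/MB = 16783/5300 ≈ 3.166604. Since m = (1 + c)/(c + rr + e), the denominator satisfies c + rr + e = (1 + c)/m = (1 + 0.064) / 3.166604 ≈ 0.336007.
With c = 0.064 and e = 0, the statutory reserve ratio is 0.336007 − 0.064 − 0 = 0.272007.

27.2%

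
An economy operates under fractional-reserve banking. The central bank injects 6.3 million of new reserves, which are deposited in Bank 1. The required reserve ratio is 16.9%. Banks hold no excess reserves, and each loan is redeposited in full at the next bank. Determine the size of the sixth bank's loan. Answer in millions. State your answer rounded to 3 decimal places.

2.075 million

Each bank lends a fraction (1 − rr) = 0.8310 of the deposit it receives, so Bank 6 receives 6.3·0.8310^5 and lends 6.3·0.8310^6 ≈ 2.0747 million.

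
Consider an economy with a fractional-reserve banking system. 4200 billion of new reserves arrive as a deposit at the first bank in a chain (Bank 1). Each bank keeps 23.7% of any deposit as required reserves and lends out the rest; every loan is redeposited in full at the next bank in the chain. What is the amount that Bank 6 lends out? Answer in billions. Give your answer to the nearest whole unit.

Each bank lends a fraction (1 − rr) = 0.7630 of the deposit it receives, so Bank 6 receives 4200·0.7630^5 and lends 4200·0.7630^6 ≈ 828.6984 billion.

829 billion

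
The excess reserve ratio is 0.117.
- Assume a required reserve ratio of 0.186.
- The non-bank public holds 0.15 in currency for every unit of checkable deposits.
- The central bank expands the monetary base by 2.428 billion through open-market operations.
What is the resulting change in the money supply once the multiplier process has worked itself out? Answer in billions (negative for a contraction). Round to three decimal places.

The money multiplier is m = (1 + c) / (rr + e + c) = (1 + 0.15) / (0.186 + 0.117 + 0.15) ≈ 2.53863.
The purchase adds 2.428 billion of base, so ΔM = m × ΔMB = 2.53863 × (+2.428) ≈ 6.1638 billion.

6.164 billion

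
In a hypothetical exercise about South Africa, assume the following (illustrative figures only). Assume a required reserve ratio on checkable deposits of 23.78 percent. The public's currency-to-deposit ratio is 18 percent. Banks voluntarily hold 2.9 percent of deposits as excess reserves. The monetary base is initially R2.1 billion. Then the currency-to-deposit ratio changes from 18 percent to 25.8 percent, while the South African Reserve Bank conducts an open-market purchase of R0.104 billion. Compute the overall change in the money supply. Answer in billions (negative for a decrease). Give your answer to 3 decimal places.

-0.263 billion

Before: m₁ = (1 + 0.18) / (0.2378 + 0.029 + 0.18) ≈ 2.64100, MB₁ = 2.1, so M₁ = 2.64100 × 2.1 = 5.5461 billion.
After: m₂ = (1 + 0.258) / (0.2378 + 0.029 + 0.258) ≈ 2.39710, MB₂ = 2.1 + 0.104 = 2.204, so M₂ = 2.39710 × 2.204 ≈ 5.2832 billion.
ΔM = M₂ − M₁ = 5.2832 − 5.5461 = -0.2629 billion.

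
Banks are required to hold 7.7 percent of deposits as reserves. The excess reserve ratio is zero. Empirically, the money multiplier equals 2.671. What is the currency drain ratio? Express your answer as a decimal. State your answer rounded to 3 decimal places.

Using m = 2.671. From m = (1 + c)/(c + rr + e), rearranging gives 1 + c = m·(c + rr + e), so c·(1 − m) = m·(rr + e) − 1.
Hence c = [m·(rr + e) − 1]/(1 − m) = [2.671 × (0.077 + 0) − 1] / (1 − 2.671) ≈ 0.475364.

0.475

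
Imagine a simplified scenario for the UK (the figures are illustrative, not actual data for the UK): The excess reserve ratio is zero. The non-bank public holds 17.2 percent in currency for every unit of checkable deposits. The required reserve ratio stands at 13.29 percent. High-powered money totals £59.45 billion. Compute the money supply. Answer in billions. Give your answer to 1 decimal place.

£228.5 billion

The money multiplier is m = (1 + c) / (rr + c) = (1 + 0.172) / (0.1329 + 0.172) ≈ 3.8439.
So M = m × MB = 3.8439 × 59.45 ≈ 228.5199 billion.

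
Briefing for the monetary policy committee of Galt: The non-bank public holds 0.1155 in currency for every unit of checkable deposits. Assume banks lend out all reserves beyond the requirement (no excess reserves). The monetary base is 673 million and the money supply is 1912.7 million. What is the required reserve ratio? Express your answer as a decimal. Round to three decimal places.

0.277

Using m = M/MB = 1912.7/673 ≈ 2.842051. Since m = (1 + c)/(c + rr + e), the denominator satisfies c + rr + e = (1 + c)/m = (1 + 0.1155) / 2.842051 ≈ 0.392498.
With c = 0.1155 and e = 0, the required reserve ratio is 0.392498 − 0.1155 − 0 = 0.276998.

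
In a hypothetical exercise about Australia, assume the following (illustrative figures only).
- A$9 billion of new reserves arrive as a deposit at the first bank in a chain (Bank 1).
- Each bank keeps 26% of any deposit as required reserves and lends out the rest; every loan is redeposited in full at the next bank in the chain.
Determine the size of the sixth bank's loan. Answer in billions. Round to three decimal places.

Each bank lends a fraction (1 − rr) = 0.7400 of the deposit it receives, so Bank 6 receives 9·0.7400^5 and lends 9·0.7400^6 ≈ 1.4779 billion.

A$1.478 billion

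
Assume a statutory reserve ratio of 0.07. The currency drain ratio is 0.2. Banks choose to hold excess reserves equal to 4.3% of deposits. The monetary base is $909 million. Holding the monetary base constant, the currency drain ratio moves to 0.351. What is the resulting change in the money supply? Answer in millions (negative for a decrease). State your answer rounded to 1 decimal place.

Initially m₁ = (1 + 0.2) / (0.07 + 0.043 + 0.2) ≈ 3.83387, so M₁ = 3.83387 × 909 ≈ 3484.9878 million.
After the change m₂ = (1 + 0.351) / (0.07 + 0.043 + 0.351) ≈ 2.91164, so M₂ = 2.91164 × 909 ≈ 2646.6808 million.
ΔM = M₂ − M₁ = 2646.6808 − 3484.9878 = -838.307 million.

-838.3 million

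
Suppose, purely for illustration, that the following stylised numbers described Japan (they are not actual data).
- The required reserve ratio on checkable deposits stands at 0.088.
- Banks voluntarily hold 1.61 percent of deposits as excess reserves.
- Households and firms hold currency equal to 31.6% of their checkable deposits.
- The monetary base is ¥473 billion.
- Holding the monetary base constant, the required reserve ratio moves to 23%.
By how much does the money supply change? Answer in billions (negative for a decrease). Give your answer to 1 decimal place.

Initially m₁ = (1 + 0.316) / (0.088 + 0.0161 + 0.316) ≈ 3.13259, so M₁ = 3.13259 × 473 ≈ 1481.7151 billion.
After the change m₂ = (1 + 0.316) / (0.23 + 0.0161 + 0.316) ≈ 2.34122, so M₂ = 2.34122 × 473 ≈ 1107.3971 billion.
ΔM = M₂ − M₁ = 1107.3971 − 1481.7151 = -374.318 billion.

-374.3 billion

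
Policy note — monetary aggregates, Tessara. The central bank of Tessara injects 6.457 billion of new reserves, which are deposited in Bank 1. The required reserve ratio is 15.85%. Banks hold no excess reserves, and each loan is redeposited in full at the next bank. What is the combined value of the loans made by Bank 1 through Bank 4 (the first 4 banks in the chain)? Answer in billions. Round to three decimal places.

Bank i lends (1 − rr)^i of the original deposit: Bank 1 lends 6.457·0.8415 ≈ 5.4336, Bank 2 lends 6.457·0.8415² ≈ 4.5723, and so on.
Summing a geometric series: total = 6.457·[0.8415·(1 − 0.8415^4) / (1 − 0.8415)] ≈ 17.0913 billion.

17.091 billion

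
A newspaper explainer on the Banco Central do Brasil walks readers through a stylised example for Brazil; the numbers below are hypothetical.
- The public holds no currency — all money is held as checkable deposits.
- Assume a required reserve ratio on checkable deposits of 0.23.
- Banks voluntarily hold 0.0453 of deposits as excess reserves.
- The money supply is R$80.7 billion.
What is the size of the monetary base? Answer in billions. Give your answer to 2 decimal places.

R$22.22 billion

The money multiplier is m = 1 / (rr + e) = 1 / (0.23 + 0.0453) ≈ 3.63240.
MB = M / m = 80.7 / 3.63240 ≈ 22.2167 billion.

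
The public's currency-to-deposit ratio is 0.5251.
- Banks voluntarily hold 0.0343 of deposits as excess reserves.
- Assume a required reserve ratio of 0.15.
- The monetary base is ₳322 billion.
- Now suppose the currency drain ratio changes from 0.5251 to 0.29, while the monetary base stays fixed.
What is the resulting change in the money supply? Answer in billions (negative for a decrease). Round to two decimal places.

₳183.52 billion

Initially m₁ = (1 + 0.5251) / (0.15 + 0.0343 + 0.5251) ≈ 2.149845, so M₁ = 2.149845 × 322 ≈ 692.2501 billion.
After the change m₂ = (1 + 0.29) / (0.15 + 0.0343 + 0.29) ≈ 2.719798, so M₂ = 2.719798 × 322 ≈ 875.775 billion.
ΔM = M₂ − M₁ = 875.775 − 692.2501 = 183.5249 billion.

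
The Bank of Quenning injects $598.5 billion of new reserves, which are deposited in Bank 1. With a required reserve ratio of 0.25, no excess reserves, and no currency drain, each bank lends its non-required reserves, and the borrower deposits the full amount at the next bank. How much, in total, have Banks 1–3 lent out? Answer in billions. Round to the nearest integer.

$1038 billion

Bank i lends (1 − rr)^i of the original deposit: Bank 1 lends 598.5·0.7500 = 448.8750, Bank 2 lends 598.5·0.7500² ≈ 336.6562, and so on.
Summing a geometric series: total = 598.5·[0.7500·(1 − 0.7500^3) / (1 − 0.7500)] ≈ 1038.0234 billion.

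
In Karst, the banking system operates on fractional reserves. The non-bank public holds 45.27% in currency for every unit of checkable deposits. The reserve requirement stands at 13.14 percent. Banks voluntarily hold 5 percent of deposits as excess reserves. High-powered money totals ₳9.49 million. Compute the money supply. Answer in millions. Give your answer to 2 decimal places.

The money multiplier is m = (1 + c) / (rr + e + c) = (1 + 0.4527) / (0.1314 + 0.05 + 0.4527) ≈ 2.2910.
So M = m × MB = 2.2910 × 9.49 ≈ 21.7416 million.

₳21.74 million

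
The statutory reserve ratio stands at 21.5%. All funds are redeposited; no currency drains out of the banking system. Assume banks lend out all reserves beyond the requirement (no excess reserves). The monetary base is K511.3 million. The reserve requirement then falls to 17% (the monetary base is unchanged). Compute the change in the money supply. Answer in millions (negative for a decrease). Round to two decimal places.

Initially m₁ = 1 / (0.215) ≈ 4.651163, so M₁ = 4.651163 × 511.3 ≈ 2378.1396 million.
After the change m₂ = 1 / (0.17) ≈ 5.882353, so M₂ = 5.882353 × 511.3 ≈ 3007.6471 million.
ΔM = M₂ − M₁ = 3007.6471 − 2378.1396 = 629.5075 million.

K629.51 million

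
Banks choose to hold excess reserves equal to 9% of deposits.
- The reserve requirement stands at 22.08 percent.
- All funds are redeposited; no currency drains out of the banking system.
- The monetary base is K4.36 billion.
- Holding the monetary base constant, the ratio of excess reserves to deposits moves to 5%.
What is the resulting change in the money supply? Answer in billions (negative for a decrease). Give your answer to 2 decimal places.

Initially m₁ = 1 / (0.2208 + 0.09) ≈ 3.2175, so M₁ = 3.2175 × 4.36 = 14.0283 billion.
After the change m₂ = 1 / (0.2208 + 0.05) ≈ 3.6928, so M₂ = 3.6928 × 4.36 ≈ 16.1006 billion.
ΔM = M₂ − M₁ = 16.1006 − 14.0283 = 2.0723 billion.

K2.07 billion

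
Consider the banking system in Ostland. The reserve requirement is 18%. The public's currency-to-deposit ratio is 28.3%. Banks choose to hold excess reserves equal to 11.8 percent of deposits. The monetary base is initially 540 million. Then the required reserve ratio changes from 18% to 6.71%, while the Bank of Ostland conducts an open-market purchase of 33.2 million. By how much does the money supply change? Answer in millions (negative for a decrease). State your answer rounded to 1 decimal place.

378.6 million

Before: m₁ = (1 + 0.283) / (0.18 + 0.118 + 0.283) ≈ 2.20826, MB₁ = 540, so M₁ = 2.20826 × 540 = 1192.4604 million.
After: m₂ = (1 + 0.283) / (0.0671 + 0.118 + 0.283) ≈ 2.74087, MB₂ = 540 + 33.2 = 573.2, so M₂ = 2.74087 × 573.2 ≈ 1571.0667 million.
ΔM = M₂ − M₁ = 1571.0667 − 1192.4604 = 378.6063 million.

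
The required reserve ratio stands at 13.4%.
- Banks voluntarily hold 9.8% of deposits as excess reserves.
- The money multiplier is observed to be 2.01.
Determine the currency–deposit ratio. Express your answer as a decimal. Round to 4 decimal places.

0.5284

Using m = 2.01. From m = (1 + c)/(c + rr + e), rearranging gives 1 + c = m·(c + rr + e), so c·(1 − m) = m·(rr + e) − 1.
Hence c = [m·(rr + e) − 1]/(1 − m) = [2.01 × (0.134 + 0.098) − 1] / (1 − 2.01) ≈ 0.528396.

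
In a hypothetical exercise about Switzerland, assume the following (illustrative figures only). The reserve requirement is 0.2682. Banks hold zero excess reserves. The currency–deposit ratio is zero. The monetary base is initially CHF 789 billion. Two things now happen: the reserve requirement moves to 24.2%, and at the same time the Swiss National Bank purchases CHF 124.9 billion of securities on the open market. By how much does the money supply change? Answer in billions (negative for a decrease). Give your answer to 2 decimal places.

CHF 834.61 billion

Before: m₁ = 1 / (0.2682) ≈ 3.728561, MB₁ = 789, so M₁ = 3.728561 × 789 ≈ 2941.8346 billion.
After: m₂ = 1 / (0.242) ≈ 4.132231, MB₂ = 789 + 124.9 = 913.9, so M₂ = 4.132231 × 913.9 ≈ 3776.4459 billion.
ΔM = M₂ − M₁ = 3776.4459 − 2941.8346 = 834.6113 billion.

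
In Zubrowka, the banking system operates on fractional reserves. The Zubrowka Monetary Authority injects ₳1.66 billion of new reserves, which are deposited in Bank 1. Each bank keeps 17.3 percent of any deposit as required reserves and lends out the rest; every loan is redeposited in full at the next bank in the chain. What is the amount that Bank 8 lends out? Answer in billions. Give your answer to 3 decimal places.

Each bank lends a fraction (1 − rr) = 0.8270 of the deposit it receives, so Bank 8 receives 1.66·0.8270^7 and lends 1.66·0.8270^8 ≈ 0.3632 billion.

₳0.363 billion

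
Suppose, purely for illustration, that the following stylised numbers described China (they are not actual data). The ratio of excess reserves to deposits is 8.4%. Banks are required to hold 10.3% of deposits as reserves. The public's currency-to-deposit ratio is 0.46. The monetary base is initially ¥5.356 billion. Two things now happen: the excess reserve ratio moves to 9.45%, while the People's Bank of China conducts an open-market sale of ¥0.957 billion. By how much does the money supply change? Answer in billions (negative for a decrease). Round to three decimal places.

Before: m₁ = (1 + 0.46) / (0.103 + 0.084 + 0.46) ≈ 2.25657, MB₁ = 5.356, so M₁ = 2.25657 × 5.356 ≈ 12.0862 billion.
After: m₂ = (1 + 0.46) / (0.103 + 0.0945 + 0.46) ≈ 2.22053, MB₂ = 5.356 − 0.957 = 4.399, so M₂ = 2.22053 × 4.399 ≈ 9.7681 billion.
ΔM = M₂ − M₁ = 9.7681 − 12.0862 = -2.3181 billion.

-2.318 billion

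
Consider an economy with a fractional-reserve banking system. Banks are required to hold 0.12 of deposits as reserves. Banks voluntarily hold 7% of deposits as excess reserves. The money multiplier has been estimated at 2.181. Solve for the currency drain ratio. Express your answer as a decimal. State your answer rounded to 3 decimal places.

0.496

Using m = 2.181. From m = (1 + c)/(c + rr + e), rearranging gives 1 + c = m·(c + rr + e), so c·(1 − m) = m·(rr + e) − 1.
Hence c = [m·(rr + e) − 1]/(1 − m) = [2.181 × (0.12 + 0.07) − 1] / (1 − 2.181) ≈ 0.495859.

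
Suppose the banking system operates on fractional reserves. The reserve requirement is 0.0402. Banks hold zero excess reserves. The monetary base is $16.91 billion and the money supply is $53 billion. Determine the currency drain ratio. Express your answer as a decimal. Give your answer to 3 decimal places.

0.410

Using m = M/MB = 53/16.91 ≈ 3.134240. From m = (1 + c)/(c + rr + e), rearranging gives 1 + c = m·(c + rr + e), so c·(1 − m) = m·(rr + e) − 1.
Hence c = [m·(rr + e) − 1]/(1 − m) = [3.134240 × (0.0402 + 0) − 1] / (1 − 3.134240) ≈ 0.409515.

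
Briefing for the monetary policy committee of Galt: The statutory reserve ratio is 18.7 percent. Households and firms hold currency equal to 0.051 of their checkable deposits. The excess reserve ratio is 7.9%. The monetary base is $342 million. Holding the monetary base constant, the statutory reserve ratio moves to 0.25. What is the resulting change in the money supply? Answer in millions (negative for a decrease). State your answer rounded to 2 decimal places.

-187.99 million

Initially m₁ = (1 + 0.051) / (0.187 + 0.079 + 0.051) ≈ 3.315457, so M₁ = 3.315457 × 342 ≈ 1133.8863 million.
After the change m₂ = (1 + 0.051) / (0.25 + 0.079 + 0.051) ≈ 2.765789, so M₂ = 2.765789 × 342 ≈ 945.8998 million.
ΔM = M₂ − M₁ = 945.8998 − 1133.8863 = -187.9865 million.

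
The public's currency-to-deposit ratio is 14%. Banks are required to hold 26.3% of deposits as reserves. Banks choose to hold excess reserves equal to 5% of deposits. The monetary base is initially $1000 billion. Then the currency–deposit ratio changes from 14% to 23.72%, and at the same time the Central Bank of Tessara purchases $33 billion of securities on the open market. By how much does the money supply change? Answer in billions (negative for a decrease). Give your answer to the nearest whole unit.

Before: m₁ = (1 + 0.14) / (0.263 + 0.05 + 0.14) ≈ 2.51656, MB₁ = 1000, so M₁ = 2.51656 × 1000 = 2516.56 billion.
After: m₂ = (1 + 0.2372) / (0.263 + 0.05 + 0.2372) ≈ 2.24864, MB₂ = 1000 + 33 = 1033, so M₂ = 2.24864 × 1033 ≈ 2322.8451 billion.
ΔM = M₂ − M₁ = 2322.8451 − 2516.56 = -193.7149 billion.

-194 billion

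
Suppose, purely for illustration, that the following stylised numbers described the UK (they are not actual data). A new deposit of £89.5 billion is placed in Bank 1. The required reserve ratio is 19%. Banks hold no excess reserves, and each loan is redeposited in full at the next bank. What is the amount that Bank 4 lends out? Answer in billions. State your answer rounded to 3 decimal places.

Each bank lends a fraction (1 − rr) = 0.8100 of the deposit it receives, so Bank 4 receives 89.5·0.8100^3 and lends 89.5·0.8100^4 ≈ 38.5268 billion.

£38.527 billion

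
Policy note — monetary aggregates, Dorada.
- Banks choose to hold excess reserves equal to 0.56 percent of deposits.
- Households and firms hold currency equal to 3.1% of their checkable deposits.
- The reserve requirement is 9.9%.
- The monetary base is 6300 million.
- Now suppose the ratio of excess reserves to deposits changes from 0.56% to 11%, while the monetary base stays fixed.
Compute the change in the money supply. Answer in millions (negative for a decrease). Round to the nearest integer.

-20837 million

Initially m₁ = (1 + 0.031) / (0.099 + 0.0056 + 0.031) ≈ 7.60324, so M₁ = 7.60324 × 6300 = 47900.412 million.
After the change m₂ = (1 + 0.031) / (0.099 + 0.11 + 0.031) ≈ 4.29583, so M₂ = 4.29583 × 6300 = 27063.729 million.
ΔM = M₂ − M₁ = 27063.729 − 47900.412 = -20836.683 million.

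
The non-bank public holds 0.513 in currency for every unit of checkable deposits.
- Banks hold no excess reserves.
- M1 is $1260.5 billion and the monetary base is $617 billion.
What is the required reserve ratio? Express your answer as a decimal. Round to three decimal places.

0.228

Using m = M/MB = 1260.5/617 ≈ 2.042950. Since m = (1 + c)/(c + rr + e), the denominator satisfies c + rr + e = (1 + c)/m = (1 + 0.513) / 2.042950 ≈ 0.740596.
With c = 0.513 and e = 0, the required reserve ratio is 0.740596 − 0.513 − 0 = 0.227596.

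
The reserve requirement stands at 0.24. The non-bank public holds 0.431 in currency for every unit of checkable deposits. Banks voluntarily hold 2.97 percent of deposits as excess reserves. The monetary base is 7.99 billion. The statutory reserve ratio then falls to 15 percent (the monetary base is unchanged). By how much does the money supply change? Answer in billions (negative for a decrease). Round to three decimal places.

Initially m₁ = (1 + 0.431) / (0.24 + 0.0297 + 0.431) ≈ 2.04224, so M₁ = 2.04224 × 7.99 ≈ 16.3175 billion.
After the change m₂ = (1 + 0.431) / (0.15 + 0.0297 + 0.431) ≈ 2.34321, so M₂ = 2.34321 × 7.99 ≈ 18.7222 billion.
ΔM = M₂ − M₁ = 18.7222 − 16.3175 = 2.4047 billion.

2.405 billion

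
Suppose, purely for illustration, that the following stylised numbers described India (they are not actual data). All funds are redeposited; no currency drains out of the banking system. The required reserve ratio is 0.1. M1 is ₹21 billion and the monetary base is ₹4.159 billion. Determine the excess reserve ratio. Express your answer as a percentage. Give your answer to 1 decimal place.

Using m = M/MB = 21/4.159 ≈ 5.049291. Since m = (1 + c)/(c + rr + e), the denominator satisfies c + rr + e = (1 + c)/m = (1 + 0) / 5.049291 ≈ 0.198048.
With c = 0 and rr = 0.1, the excess reserve ratio is 0.198048 − 0 − 0.1 = 0.098048.

9.8%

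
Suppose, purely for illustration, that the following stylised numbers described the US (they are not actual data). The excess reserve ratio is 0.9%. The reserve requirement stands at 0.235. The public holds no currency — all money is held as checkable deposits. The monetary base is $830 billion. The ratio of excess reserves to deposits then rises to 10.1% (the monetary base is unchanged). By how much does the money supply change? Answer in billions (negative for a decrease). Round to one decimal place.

-931.4 billion

Initially m₁ = 1 / (0.235 + 0.009) ≈ 4.09836, so M₁ = 4.09836 × 830 = 3401.6388 billion.
After the change m₂ = 1 / (0.235 + 0.101) ≈ 2.97619, so M₂ = 2.97619 × 830 = 2470.2377 billion.
ΔM = M₂ − M₁ = 2470.2377 − 3401.6388 = -931.4011 billion.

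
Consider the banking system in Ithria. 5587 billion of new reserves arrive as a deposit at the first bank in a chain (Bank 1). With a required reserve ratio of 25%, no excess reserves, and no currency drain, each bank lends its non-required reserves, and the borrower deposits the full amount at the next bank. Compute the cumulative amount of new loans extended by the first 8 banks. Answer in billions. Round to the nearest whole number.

Bank i lends (1 − rr)^i of the original deposit: Bank 1 lends 5587·0.7500 = 4190.2500, Bank 2 lends 5587·0.7500² = 3142.6875, and so on.
Summing a geometric series: total = 5587·[0.7500·(1 − 0.7500^8) / (1 − 0.7500)] ≈ 15083.0074 billion.

15083 billion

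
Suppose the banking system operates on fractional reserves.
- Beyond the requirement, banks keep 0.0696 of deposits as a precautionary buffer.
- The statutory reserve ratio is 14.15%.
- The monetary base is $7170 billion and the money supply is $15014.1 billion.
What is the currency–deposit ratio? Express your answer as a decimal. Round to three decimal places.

0.510

Using m = M/MB = 15014.1/7170 ≈ 2.094017. From m = (1 + c)/(c + rr + e), rearranging gives 1 + c = m·(c + rr + e), so c·(1 − m) = m·(rr + e) − 1.
Hence c = [m·(rr + e) − 1]/(1 − m) = [2.094017 × (0.1415 + 0.0696) − 1] / (1 − 2.094017) ≈ 0.510004.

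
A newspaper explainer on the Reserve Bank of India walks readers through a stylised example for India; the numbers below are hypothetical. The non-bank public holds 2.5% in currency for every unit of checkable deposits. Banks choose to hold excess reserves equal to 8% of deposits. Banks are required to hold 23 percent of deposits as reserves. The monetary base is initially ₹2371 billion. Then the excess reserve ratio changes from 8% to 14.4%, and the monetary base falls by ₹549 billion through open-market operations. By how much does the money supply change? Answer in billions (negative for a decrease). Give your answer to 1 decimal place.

Before: m₁ = (1 + 0.025) / (0.23 + 0.08 + 0.025) ≈ 3.059701, MB₁ = 2371, so M₁ = 3.059701 × 2371 ≈ 7254.5511 billion.
After: m₂ = (1 + 0.025) / (0.23 + 0.144 + 0.025) ≈ 2.568922, MB₂ = 2371 − 549 = 1822, so M₂ = 2.568922 × 1822 ≈ 4680.5759 billion.
ΔM = M₂ − M₁ = 4680.5759 − 7254.5511 = -2573.9752 billion.

-2574.0 billion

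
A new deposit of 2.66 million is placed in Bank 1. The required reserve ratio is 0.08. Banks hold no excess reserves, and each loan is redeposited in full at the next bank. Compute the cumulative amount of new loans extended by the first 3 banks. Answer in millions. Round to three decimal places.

Bank i lends (1 − rr)^i of the original deposit: Bank 1 lends 2.66·0.9200 = 2.4472, Bank 2 lends 2.66·0.9200² ≈ 2.2514, and so on.
Summing a geometric series: total = 2.66·[0.9200·(1 − 0.9200^3) / (1 − 0.9200)] ≈ 6.7699 million.

6.770 million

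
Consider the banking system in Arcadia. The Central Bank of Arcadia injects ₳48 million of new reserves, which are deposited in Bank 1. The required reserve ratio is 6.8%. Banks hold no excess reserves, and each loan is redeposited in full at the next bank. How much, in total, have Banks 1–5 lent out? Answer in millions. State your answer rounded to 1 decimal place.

Bank i lends (1 − rr)^i of the original deposit: Bank 1 lends 48·0.9320 = 44.7360, Bank 2 lends 48·0.9320² ≈ 41.6940, and so on.
Summing a geometric series: total = 48·[0.9320·(1 − 0.9320^5) / (1 − 0.9320)] ≈ 195.2587 million.

₳195.3 million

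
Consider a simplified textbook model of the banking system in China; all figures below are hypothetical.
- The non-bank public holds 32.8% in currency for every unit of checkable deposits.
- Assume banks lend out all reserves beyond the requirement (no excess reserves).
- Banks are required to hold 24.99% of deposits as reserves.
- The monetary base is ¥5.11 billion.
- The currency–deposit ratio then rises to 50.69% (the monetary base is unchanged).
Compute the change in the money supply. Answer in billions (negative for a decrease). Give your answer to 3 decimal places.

Initially m₁ = (1 + 0.328) / (0.2499 + 0.328) ≈ 2.29798, so M₁ = 2.29798 × 5.11 ≈ 11.7427 billion.
After the change m₂ = (1 + 0.5069) / (0.2499 + 0.5069) ≈ 1.99115, so M₂ = 1.99115 × 5.11 ≈ 10.1748 billion.
ΔM = M₂ − M₁ = 10.1748 − 11.7427 = -1.5679 billion.

-1.568 billion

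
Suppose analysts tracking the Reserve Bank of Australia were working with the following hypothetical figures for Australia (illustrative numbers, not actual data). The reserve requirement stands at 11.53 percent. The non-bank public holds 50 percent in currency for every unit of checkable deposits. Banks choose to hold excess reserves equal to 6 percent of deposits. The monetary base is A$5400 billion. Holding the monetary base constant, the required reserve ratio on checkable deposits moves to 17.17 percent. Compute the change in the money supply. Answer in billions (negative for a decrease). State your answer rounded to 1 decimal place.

-924.6 billion

Initially m₁ = (1 + 0.5) / (0.1153 + 0.06 + 0.5) ≈ 2.221235, so M₁ = 2.221235 × 5400 = 11994.669 billion.
After the change m₂ = (1 + 0.5) / (0.1717 + 0.06 + 0.5) ≈ 2.050021, so M₂ = 2.050021 × 5400 = 11070.1134 billion.
ΔM = M₂ − M₁ = 11070.1134 − 11994.669 = -924.5556 billion.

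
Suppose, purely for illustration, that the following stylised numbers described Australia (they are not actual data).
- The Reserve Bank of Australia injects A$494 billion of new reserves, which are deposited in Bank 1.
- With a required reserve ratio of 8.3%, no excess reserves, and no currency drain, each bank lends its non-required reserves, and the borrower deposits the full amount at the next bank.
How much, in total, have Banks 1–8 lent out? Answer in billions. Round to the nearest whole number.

Bank i lends (1 − rr)^i of the original deposit: Bank 1 lends 494·0.9170 = 452.9980, Bank 2 lends 494·0.9170² ≈ 415.3992, and so on.
Summing a geometric series: total = 494·[0.9170·(1 − 0.9170^8) / (1 − 0.9170)] ≈ 2728.9999 billion.

A$2729 billion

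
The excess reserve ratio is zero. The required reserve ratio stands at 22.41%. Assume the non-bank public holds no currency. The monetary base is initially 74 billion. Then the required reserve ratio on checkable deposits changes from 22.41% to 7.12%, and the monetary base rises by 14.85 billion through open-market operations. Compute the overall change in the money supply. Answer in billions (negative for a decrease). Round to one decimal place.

Before: m₁ = 1 / (0.2241) ≈ 4.4623, MB₁ = 74, so M₁ = 4.4623 × 74 = 330.2102 billion.
After: m₂ = 1 / (0.0712) ≈ 14.0449, MB₂ = 74 + 14.85 = 88.85, so M₂ = 14.0449 × 88.85 ≈ 1247.8894 billion.
ΔM = M₂ − M₁ = 1247.8894 − 330.2102 = 917.6792 billion.

917.7 billion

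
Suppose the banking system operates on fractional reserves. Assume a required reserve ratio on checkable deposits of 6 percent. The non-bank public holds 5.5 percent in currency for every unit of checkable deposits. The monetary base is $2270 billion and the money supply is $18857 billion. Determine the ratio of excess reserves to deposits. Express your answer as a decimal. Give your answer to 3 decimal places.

Using m = M/MB = 18857/2270 ≈ 8.307048. Since m = (1 + c)/(c + rr + e), the denominator satisfies c + rr + e = (1 + c)/m = (1 + 0.055) / 8.307048 ≈ 0.127001.
With c = 0.055 and rr = 0.06, the ratio of excess reserves to deposits is 0.127001 − 0.055 − 0.06 = 0.012001.

0.012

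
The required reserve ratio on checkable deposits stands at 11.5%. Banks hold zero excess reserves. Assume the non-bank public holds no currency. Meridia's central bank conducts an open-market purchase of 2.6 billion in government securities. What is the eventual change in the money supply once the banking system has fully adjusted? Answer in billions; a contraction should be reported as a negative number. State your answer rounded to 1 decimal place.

The simple money multiplier is m = 1/rr = 1/0.115 ≈ 8.6957.
An open-market purchase increases the monetary base by 2.6 billion, so ΔM = m × ΔMB = 8.6957 × 2.6 ≈ 22.6088 billion.

22.6 billion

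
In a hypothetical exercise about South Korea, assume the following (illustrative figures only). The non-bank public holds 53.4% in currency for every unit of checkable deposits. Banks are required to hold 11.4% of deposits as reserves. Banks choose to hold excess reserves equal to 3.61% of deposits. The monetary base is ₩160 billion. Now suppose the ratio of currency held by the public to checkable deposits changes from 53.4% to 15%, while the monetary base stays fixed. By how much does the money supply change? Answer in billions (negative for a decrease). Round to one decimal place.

Initially m₁ = (1 + 0.534) / (0.114 + 0.0361 + 0.534) ≈ 2.24236, so M₁ = 2.24236 × 160 = 358.7776 billion.
After the change m₂ = (1 + 0.15) / (0.114 + 0.0361 + 0.15) ≈ 3.83206, so M₂ = 3.83206 × 160 = 613.1296 billion.
ΔM = M₂ − M₁ = 613.1296 − 358.7776 = 254.352 billion.

₩254.4 billion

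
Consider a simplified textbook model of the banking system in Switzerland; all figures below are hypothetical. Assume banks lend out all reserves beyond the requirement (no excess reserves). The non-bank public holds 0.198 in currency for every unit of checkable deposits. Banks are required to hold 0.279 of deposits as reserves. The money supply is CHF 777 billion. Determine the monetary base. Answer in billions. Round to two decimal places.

CHF 309.37 billion

The money multiplier is m = (1 + c) / (rr + c) = (1 + 0.198) / (0.279 + 0.198) ≈ 2.511530.
MB = M / m = 777 / 2.511530 ≈ 309.3732 billion.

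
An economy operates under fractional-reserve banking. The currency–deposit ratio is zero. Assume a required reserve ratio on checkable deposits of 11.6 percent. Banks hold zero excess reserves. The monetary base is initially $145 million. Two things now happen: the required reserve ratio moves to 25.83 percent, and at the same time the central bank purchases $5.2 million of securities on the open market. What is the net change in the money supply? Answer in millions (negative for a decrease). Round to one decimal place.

-668.5 million

Before: m₁ = 1 / (0.116) ≈ 8.62069, MB₁ = 145, so M₁ = 8.62069 × 145 ≈ 1250 million.
After: m₂ = 1 / (0.2583) ≈ 3.87147, MB₂ = 145 + 5.2 = 150.2, so M₂ = 3.87147 × 150.2 ≈ 581.4948 million.
ΔM = M₂ − M₁ = 581.4948 − 1250 = -668.5052 million.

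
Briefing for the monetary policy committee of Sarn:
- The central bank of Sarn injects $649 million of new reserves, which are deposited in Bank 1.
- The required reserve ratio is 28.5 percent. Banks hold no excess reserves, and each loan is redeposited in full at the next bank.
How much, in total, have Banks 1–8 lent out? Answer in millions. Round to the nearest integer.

Bank i lends (1 − rr)^i of the original deposit: Bank 1 lends 649·0.7150 = 464.0350, Bank 2 lends 649·0.7150² ≈ 331.7850, and so on.
Summing a geometric series: total = 649·[0.7150·(1 − 0.7150^8) / (1 − 0.7150)] ≈ 1516.9803 million.

$1517 million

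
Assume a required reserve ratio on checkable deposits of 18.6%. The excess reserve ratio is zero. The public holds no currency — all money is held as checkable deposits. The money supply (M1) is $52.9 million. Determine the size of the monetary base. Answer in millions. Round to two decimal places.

$9.84 million

With no currency drain and no excess reserves, the money multiplier is m = 1/rr = 1/0.186 ≈ 5.37634.
The monetary base is MB = M / m = 52.9 / 5.37634 ≈ 9.8394 million.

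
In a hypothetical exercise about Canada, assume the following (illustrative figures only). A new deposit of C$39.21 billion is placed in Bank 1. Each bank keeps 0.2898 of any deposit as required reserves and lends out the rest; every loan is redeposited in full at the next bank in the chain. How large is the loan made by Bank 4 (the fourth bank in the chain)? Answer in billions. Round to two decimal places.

C$9.98 billion

Each bank lends a fraction (1 − rr) = 0.7102 of the deposit it receives, so Bank 4 receives 39.21·0.7102^3 and lends 39.21·0.7102^4 ≈ 9.9752 billion.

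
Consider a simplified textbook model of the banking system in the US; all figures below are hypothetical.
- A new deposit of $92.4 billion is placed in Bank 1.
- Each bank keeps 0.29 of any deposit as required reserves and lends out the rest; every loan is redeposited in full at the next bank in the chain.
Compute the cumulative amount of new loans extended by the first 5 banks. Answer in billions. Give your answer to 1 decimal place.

$185.4 billion

Bank i lends (1 − rr)^i of the original deposit: Bank 1 lends 92.4·0.7100 = 65.6040, Bank 2 lends 92.4·0.7100² ≈ 46.5788, and so on.
Summing a geometric series: total = 92.4·[0.7100·(1 − 0.7100^5) / (1 − 0.7100)] ≈ 185.4053 billion.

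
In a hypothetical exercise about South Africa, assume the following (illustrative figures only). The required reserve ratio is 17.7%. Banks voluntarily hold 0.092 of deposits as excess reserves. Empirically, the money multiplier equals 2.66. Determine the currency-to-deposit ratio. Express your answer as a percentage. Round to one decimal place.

17.1%

Using m = 2.66. From m = (1 + c)/(c + rr + e), rearranging gives 1 + c = m·(c + rr + e), so c·(1 − m) = m·(rr + e) − 1.
Hence c = [m·(rr + e) − 1]/(1 − m) = [2.66 × (0.177 + 0.092) − 1] / (1 − 2.66) ≈ 0.171361.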